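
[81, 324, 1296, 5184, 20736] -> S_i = 81*4^i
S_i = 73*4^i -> [73, 292, 1168, 4672, 18688]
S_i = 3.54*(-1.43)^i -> [3.54, -5.06, 7.24, -10.35, 14.8]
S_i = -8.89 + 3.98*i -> [-8.89, -4.91, -0.93, 3.05, 7.03]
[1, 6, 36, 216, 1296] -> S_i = 1*6^i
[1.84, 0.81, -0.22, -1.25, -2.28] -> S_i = 1.84 + -1.03*i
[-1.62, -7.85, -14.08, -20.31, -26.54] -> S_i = -1.62 + -6.23*i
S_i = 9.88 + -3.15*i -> [9.88, 6.73, 3.58, 0.43, -2.72]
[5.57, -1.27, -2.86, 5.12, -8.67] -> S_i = Random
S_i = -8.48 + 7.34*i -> [-8.48, -1.14, 6.2, 13.54, 20.88]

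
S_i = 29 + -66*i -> [29, -37, -103, -169, -235]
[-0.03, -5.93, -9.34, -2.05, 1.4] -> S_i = Random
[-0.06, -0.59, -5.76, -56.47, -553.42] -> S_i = -0.06*9.80^i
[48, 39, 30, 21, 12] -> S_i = 48 + -9*i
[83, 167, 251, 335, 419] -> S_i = 83 + 84*i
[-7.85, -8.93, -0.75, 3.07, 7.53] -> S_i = Random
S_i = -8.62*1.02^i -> [-8.62, -8.79, -8.97, -9.15, -9.33]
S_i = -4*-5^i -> [-4, 20, -100, 500, -2500]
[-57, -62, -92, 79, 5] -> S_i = Random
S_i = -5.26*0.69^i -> [-5.26, -3.63, -2.5, -1.73, -1.19]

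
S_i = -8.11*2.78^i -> [-8.11, -22.55, -62.68, -174.24, -484.4]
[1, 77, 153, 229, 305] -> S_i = 1 + 76*i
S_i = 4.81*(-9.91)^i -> [4.81, -47.67, 472.38, -4681.3, 46391.64]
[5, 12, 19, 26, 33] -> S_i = 5 + 7*i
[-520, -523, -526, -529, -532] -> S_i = -520 + -3*i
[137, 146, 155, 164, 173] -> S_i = 137 + 9*i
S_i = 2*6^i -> [2, 12, 72, 432, 2592]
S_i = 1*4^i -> [1, 4, 16, 64, 256]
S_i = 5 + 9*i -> [5, 14, 23, 32, 41]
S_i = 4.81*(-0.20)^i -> [4.81, -0.96, 0.19, -0.04, 0.01]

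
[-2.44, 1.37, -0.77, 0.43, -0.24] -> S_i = -2.44*(-0.56)^i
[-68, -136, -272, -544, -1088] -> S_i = -68*2^i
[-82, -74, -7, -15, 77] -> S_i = Random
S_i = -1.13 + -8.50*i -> [-1.13, -9.63, -18.13, -26.63, -35.13]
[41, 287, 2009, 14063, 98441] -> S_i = 41*7^i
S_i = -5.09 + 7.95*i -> [-5.09, 2.86, 10.81, 18.76, 26.71]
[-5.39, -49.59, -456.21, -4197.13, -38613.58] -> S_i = -5.39*9.20^i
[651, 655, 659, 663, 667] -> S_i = 651 + 4*i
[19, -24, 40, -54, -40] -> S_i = Random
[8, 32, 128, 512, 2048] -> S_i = 8*4^i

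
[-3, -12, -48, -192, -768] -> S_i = -3*4^i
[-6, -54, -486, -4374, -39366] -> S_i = -6*9^i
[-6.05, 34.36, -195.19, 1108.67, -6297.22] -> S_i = -6.05*(-5.68)^i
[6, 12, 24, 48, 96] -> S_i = 6*2^i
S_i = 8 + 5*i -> [8, 13, 18, 23, 28]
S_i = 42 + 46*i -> [42, 88, 134, 180, 226]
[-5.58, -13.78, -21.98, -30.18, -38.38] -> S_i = -5.58 + -8.20*i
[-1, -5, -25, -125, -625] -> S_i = -1*5^i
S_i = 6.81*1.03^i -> [6.81, 7.01, 7.22, 7.44, 7.66]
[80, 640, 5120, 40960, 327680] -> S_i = 80*8^i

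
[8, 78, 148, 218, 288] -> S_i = 8 + 70*i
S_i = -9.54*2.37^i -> [-9.54, -22.61, -53.59, -127.0, -300.98]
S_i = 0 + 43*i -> [0, 43, 86, 129, 172]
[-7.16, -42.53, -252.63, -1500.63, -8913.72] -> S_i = -7.16*5.94^i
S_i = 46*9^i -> [46, 414, 3726, 33534, 301806]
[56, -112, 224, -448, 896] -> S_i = 56*-2^i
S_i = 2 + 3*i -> [2, 5, 8, 11, 14]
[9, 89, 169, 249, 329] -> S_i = 9 + 80*i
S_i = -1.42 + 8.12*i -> [-1.42, 6.7, 14.82, 22.94, 31.06]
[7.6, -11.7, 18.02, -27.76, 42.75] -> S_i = 7.60*(-1.54)^i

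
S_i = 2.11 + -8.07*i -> [2.11, -5.96, -14.03, -22.1, -30.17]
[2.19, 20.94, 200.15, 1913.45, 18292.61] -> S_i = 2.19*9.56^i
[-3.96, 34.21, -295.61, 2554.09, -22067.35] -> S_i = -3.96*(-8.64)^i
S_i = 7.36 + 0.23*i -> [7.36, 7.59, 7.82, 8.05, 8.28]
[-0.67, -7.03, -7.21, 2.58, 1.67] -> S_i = Random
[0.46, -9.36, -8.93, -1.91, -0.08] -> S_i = Random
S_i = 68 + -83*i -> [68, -15, -98, -181, -264]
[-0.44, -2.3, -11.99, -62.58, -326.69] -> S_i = -0.44*5.22^i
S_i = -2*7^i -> [-2, -14, -98, -686, -4802]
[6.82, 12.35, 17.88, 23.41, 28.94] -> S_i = 6.82 + 5.53*i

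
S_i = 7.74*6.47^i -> [7.74, 50.08, 324.0, 2096.3, 13563.07]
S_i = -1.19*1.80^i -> [-1.19, -2.14, -3.86, -6.94, -12.49]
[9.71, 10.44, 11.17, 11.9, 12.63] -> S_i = 9.71 + 0.73*i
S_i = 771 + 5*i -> [771, 776, 781, 786, 791]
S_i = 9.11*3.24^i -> [9.11, 29.52, 95.63, 309.85, 1003.92]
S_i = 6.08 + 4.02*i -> [6.08, 10.1, 14.12, 18.14, 22.16]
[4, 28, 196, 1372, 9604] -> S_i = 4*7^i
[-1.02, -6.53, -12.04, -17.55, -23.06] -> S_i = -1.02 + -5.51*i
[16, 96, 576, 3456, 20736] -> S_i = 16*6^i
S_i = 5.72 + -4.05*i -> [5.72, 1.67, -2.38, -6.43, -10.48]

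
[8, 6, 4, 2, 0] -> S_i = 8 + -2*i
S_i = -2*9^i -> [-2, -18, -162, -1458, -13122]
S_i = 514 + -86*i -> [514, 428, 342, 256, 170]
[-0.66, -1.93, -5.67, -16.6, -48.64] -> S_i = -0.66*2.93^i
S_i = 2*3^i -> [2, 6, 18, 54, 162]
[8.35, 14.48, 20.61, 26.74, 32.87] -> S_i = 8.35 + 6.13*i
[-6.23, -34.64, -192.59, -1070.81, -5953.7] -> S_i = -6.23*5.56^i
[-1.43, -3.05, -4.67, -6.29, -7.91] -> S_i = -1.43 + -1.62*i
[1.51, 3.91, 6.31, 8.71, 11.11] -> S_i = 1.51 + 2.40*i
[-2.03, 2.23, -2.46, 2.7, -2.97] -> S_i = -2.03*(-1.10)^i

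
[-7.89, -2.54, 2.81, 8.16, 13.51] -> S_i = -7.89 + 5.35*i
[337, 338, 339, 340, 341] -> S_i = 337 + 1*i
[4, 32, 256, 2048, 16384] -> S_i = 4*8^i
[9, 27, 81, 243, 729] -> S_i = 9*3^i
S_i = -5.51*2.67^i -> [-5.51, -14.71, -39.28, -104.88, -280.02]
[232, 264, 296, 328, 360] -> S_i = 232 + 32*i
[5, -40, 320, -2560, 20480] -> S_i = 5*-8^i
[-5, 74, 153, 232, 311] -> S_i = -5 + 79*i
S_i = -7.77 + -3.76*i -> [-7.77, -11.53, -15.29, -19.05, -22.81]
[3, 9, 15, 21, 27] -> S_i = 3 + 6*i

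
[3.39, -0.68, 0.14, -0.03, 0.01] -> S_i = 3.39*(-0.20)^i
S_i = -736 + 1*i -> [-736, -735, -734, -733, -732]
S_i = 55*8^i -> [55, 440, 3520, 28160, 225280]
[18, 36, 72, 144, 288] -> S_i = 18*2^i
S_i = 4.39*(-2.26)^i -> [4.39, -9.92, 22.42, -50.67, 114.52]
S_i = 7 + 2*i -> [7, 9, 11, 13, 15]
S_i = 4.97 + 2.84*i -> [4.97, 7.81, 10.65, 13.49, 16.33]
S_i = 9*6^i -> [9, 54, 324, 1944, 11664]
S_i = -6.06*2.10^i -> [-6.06, -12.73, -26.72, -56.12, -117.86]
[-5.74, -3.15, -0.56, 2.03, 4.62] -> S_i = -5.74 + 2.59*i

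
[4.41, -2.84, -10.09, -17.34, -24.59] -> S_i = 4.41 + -7.25*i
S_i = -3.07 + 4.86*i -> [-3.07, 1.79, 6.65, 11.51, 16.37]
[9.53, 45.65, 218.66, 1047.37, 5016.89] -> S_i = 9.53*4.79^i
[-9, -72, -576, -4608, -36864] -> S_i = -9*8^i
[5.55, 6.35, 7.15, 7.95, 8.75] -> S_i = 5.55 + 0.80*i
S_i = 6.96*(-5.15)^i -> [6.96, -35.84, 184.6, -950.67, 4895.96]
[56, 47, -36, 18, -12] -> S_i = Random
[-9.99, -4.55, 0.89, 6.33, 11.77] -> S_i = -9.99 + 5.44*i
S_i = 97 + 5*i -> [97, 102, 107, 112, 117]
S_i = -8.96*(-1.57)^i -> [-8.96, 14.07, -22.09, 34.67, -54.44]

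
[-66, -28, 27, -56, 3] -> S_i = Random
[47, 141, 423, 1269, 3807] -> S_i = 47*3^i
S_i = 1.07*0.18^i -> [1.07, 0.19, 0.03, 0.01, 0.0]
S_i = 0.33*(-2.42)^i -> [0.33, -0.8, 1.93, -4.68, 11.32]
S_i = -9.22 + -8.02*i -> [-9.22, -17.24, -25.26, -33.28, -41.3]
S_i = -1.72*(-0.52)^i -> [-1.72, 0.89, -0.47, 0.24, -0.13]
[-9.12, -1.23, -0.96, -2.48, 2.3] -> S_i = Random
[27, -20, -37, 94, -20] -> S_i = Random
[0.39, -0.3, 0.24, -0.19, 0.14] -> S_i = 0.39*(-0.78)^i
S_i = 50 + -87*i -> [50, -37, -124, -211, -298]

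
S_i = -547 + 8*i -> [-547, -539, -531, -523, -515]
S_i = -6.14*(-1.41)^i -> [-6.14, 8.66, -12.21, 17.21, -24.27]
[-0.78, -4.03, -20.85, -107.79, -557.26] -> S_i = -0.78*5.17^i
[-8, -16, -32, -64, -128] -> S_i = -8*2^i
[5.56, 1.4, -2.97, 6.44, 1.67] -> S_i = Random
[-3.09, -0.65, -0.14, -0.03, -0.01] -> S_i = -3.09*0.21^i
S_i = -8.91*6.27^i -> [-8.91, -55.87, -350.28, -2196.24, -13770.44]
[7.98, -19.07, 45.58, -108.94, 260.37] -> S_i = 7.98*(-2.39)^i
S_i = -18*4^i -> [-18, -72, -288, -1152, -4608]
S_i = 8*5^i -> [8, 40, 200, 1000, 5000]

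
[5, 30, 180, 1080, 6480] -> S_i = 5*6^i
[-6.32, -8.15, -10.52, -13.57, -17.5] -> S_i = -6.32*1.29^i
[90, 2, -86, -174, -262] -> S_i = 90 + -88*i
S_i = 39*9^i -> [39, 351, 3159, 28431, 255879]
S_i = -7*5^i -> [-7, -35, -175, -875, -4375]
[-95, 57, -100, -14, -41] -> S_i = Random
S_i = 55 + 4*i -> [55, 59, 63, 67, 71]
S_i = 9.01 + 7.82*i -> [9.01, 16.83, 24.65, 32.47, 40.29]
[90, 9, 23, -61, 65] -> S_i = Random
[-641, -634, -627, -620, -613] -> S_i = -641 + 7*i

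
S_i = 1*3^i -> [1, 3, 9, 27, 81]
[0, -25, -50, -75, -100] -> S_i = 0 + -25*i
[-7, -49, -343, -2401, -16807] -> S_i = -7*7^i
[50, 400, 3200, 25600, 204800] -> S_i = 50*8^i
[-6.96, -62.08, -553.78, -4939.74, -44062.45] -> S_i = -6.96*8.92^i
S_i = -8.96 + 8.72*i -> [-8.96, -0.24, 8.48, 17.2, 25.92]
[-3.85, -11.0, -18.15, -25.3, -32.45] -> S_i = -3.85 + -7.15*i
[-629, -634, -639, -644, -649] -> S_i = -629 + -5*i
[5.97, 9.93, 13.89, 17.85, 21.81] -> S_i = 5.97 + 3.96*i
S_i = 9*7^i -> [9, 63, 441, 3087, 21609]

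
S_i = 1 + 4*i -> [1, 5, 9, 13, 17]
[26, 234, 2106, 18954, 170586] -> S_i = 26*9^i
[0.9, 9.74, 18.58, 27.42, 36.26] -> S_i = 0.90 + 8.84*i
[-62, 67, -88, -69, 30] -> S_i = Random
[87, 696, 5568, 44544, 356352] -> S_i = 87*8^i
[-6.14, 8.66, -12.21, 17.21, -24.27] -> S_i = -6.14*(-1.41)^i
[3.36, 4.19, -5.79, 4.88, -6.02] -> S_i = Random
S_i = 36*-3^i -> [36, -108, 324, -972, 2916]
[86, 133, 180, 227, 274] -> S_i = 86 + 47*i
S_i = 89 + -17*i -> [89, 72, 55, 38, 21]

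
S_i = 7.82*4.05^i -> [7.82, 31.67, 128.27, 519.48, 2103.91]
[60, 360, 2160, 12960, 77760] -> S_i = 60*6^i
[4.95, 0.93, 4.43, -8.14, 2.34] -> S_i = Random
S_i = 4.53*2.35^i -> [4.53, 10.65, 25.02, 58.79, 138.16]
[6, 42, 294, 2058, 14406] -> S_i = 6*7^i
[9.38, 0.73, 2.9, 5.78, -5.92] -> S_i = Random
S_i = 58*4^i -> [58, 232, 928, 3712, 14848]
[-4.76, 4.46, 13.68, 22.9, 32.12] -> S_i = -4.76 + 9.22*i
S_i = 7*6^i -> [7, 42, 252, 1512, 9072]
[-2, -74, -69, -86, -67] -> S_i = Random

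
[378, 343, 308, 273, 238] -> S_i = 378 + -35*i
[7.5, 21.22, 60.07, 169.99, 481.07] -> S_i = 7.50*2.83^i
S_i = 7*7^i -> [7, 49, 343, 2401, 16807]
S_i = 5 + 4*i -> [5, 9, 13, 17, 21]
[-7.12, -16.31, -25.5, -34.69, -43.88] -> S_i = -7.12 + -9.19*i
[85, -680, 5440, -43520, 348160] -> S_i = 85*-8^i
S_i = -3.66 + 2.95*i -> [-3.66, -0.71, 2.24, 5.19, 8.14]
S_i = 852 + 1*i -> [852, 853, 854, 855, 856]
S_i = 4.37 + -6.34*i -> [4.37, -1.97, -8.31, -14.65, -20.99]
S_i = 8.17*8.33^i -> [8.17, 68.06, 566.91, 4722.34, 39337.07]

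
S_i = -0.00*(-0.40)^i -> [-0.0, 0.0, -0.0, 0.0, -0.0]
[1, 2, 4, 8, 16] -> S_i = 1*2^i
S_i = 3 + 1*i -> [3, 4, 5, 6, 7]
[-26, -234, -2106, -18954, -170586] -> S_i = -26*9^i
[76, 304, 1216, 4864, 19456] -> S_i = 76*4^i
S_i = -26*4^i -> [-26, -104, -416, -1664, -6656]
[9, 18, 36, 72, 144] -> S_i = 9*2^i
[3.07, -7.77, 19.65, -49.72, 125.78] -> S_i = 3.07*(-2.53)^i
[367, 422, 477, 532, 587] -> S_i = 367 + 55*i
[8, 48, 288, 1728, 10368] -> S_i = 8*6^i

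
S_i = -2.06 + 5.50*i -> [-2.06, 3.44, 8.94, 14.44, 19.94]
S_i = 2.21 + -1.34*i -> [2.21, 0.87, -0.47, -1.81, -3.15]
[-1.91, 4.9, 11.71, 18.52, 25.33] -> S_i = -1.91 + 6.81*i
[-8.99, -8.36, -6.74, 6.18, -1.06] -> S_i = Random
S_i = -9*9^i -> [-9, -81, -729, -6561, -59049]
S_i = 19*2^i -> [19, 38, 76, 152, 304]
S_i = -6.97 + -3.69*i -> [-6.97, -10.66, -14.35, -18.04, -21.73]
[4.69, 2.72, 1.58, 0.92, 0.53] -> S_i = 4.69*0.58^i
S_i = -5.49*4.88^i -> [-5.49, -26.79, -130.74, -638.02, -3113.52]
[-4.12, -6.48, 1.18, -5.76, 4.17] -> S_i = Random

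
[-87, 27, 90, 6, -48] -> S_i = Random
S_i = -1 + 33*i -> [-1, 32, 65, 98, 131]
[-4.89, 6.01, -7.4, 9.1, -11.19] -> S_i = -4.89*(-1.23)^i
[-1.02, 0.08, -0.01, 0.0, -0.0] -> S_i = -1.02*(-0.08)^i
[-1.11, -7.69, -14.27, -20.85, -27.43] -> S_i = -1.11 + -6.58*i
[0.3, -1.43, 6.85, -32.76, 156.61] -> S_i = 0.30*(-4.78)^i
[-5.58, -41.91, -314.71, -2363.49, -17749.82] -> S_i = -5.58*7.51^i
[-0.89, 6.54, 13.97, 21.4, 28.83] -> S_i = -0.89 + 7.43*i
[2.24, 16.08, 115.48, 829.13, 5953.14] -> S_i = 2.24*7.18^i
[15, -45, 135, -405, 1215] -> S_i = 15*-3^i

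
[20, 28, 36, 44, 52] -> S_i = 20 + 8*i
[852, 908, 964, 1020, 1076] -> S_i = 852 + 56*i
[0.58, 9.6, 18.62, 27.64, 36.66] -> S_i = 0.58 + 9.02*i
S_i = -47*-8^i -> [-47, 376, -3008, 24064, -192512]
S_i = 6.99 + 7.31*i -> [6.99, 14.3, 21.61, 28.92, 36.23]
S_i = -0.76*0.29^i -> [-0.76, -0.22, -0.06, -0.02, -0.01]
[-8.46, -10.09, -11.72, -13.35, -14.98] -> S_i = -8.46 + -1.63*i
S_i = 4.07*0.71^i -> [4.07, 2.89, 2.05, 1.46, 1.03]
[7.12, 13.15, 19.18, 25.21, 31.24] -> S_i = 7.12 + 6.03*i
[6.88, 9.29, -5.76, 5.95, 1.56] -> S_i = Random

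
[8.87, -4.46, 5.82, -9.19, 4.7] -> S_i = Random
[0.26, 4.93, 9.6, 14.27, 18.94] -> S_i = 0.26 + 4.67*i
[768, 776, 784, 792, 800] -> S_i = 768 + 8*i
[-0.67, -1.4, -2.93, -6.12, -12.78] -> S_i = -0.67*2.09^i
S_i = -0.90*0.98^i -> [-0.9, -0.88, -0.86, -0.85, -0.83]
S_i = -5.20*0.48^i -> [-5.2, -2.5, -1.2, -0.58, -0.28]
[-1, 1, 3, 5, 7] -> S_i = -1 + 2*i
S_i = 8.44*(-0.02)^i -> [8.44, -0.17, 0.0, -0.0, 0.0]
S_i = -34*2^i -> [-34, -68, -136, -272, -544]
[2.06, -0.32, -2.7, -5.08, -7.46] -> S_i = 2.06 + -2.38*i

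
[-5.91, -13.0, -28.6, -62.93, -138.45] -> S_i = -5.91*2.20^i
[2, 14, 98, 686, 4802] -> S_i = 2*7^i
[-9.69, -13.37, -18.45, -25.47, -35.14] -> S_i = -9.69*1.38^i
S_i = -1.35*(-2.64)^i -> [-1.35, 3.56, -9.41, 24.84, -65.58]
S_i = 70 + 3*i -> [70, 73, 76, 79, 82]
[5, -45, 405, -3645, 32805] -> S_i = 5*-9^i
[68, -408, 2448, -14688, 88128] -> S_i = 68*-6^i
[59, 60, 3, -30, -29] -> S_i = Random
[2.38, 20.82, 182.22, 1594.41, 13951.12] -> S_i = 2.38*8.75^i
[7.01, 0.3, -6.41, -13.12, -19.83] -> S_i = 7.01 + -6.71*i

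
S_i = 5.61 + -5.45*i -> [5.61, 0.16, -5.29, -10.74, -16.19]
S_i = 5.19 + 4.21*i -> [5.19, 9.4, 13.61, 17.82, 22.03]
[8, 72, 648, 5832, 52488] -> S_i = 8*9^i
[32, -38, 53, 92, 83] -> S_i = Random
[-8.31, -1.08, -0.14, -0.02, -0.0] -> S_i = -8.31*0.13^i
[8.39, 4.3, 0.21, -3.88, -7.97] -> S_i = 8.39 + -4.09*i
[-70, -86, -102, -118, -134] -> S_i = -70 + -16*i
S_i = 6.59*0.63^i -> [6.59, 4.15, 2.62, 1.65, 1.04]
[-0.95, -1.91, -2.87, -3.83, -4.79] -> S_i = -0.95 + -0.96*i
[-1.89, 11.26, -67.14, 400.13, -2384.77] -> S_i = -1.89*(-5.96)^i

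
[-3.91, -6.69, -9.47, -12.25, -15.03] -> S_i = -3.91 + -2.78*i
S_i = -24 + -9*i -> [-24, -33, -42, -51, -60]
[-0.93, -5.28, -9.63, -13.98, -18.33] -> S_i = -0.93 + -4.35*i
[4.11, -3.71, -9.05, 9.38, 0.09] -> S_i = Random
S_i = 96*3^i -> [96, 288, 864, 2592, 7776]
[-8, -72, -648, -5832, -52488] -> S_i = -8*9^i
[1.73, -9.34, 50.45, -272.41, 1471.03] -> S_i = 1.73*(-5.40)^i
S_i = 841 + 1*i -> [841, 842, 843, 844, 845]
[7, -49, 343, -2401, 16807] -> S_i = 7*-7^i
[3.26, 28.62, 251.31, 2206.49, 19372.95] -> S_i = 3.26*8.78^i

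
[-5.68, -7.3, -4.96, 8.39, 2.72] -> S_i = Random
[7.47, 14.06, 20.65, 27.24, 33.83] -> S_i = 7.47 + 6.59*i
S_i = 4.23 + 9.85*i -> [4.23, 14.08, 23.93, 33.78, 43.63]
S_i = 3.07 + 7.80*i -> [3.07, 10.87, 18.67, 26.47, 34.27]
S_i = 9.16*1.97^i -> [9.16, 18.05, 35.55, 70.03, 137.96]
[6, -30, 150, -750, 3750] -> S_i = 6*-5^i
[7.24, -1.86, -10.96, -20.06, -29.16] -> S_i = 7.24 + -9.10*i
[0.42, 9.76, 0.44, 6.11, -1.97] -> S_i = Random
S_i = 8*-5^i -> [8, -40, 200, -1000, 5000]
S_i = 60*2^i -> [60, 120, 240, 480, 960]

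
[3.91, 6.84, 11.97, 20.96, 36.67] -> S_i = 3.91*1.75^i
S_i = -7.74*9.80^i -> [-7.74, -75.85, -743.35, -7284.83, -71391.3]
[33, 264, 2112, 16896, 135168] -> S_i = 33*8^i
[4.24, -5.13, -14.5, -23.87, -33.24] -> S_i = 4.24 + -9.37*i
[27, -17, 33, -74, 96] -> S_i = Random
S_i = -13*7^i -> [-13, -91, -637, -4459, -31213]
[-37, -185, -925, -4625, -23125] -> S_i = -37*5^i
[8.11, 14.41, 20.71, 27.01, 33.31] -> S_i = 8.11 + 6.30*i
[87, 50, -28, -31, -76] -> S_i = Random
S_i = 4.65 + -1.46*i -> [4.65, 3.19, 1.73, 0.27, -1.19]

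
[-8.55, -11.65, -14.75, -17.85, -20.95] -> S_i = -8.55 + -3.10*i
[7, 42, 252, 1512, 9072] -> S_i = 7*6^i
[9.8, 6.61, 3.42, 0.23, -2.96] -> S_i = 9.80 + -3.19*i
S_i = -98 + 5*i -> [-98, -93, -88, -83, -78]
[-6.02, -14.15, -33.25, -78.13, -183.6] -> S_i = -6.02*2.35^i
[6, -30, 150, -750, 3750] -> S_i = 6*-5^i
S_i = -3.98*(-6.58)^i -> [-3.98, 26.19, -172.32, 1133.86, -7460.82]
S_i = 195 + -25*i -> [195, 170, 145, 120, 95]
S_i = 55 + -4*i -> [55, 51, 47, 43, 39]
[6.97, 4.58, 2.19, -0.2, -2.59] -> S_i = 6.97 + -2.39*i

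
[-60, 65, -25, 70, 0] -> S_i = Random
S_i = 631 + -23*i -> [631, 608, 585, 562, 539]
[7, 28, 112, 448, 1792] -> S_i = 7*4^i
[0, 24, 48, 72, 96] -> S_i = 0 + 24*i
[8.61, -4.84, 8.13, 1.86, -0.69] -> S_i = Random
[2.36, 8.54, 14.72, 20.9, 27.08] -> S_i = 2.36 + 6.18*i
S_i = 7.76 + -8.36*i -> [7.76, -0.6, -8.96, -17.32, -25.68]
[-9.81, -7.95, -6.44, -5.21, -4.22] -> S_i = -9.81*0.81^i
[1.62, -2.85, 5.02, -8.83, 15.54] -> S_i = 1.62*(-1.76)^i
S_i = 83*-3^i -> [83, -249, 747, -2241, 6723]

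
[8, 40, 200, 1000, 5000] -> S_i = 8*5^i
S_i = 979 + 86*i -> [979, 1065, 1151, 1237, 1323]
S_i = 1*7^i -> [1, 7, 49, 343, 2401]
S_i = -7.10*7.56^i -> [-7.1, -53.68, -405.79, -3067.78, -23192.39]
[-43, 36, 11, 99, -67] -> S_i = Random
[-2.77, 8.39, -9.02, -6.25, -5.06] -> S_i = Random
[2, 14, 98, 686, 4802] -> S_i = 2*7^i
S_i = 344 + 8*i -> [344, 352, 360, 368, 376]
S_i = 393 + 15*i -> [393, 408, 423, 438, 453]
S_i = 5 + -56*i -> [5, -51, -107, -163, -219]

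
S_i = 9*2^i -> [9, 18, 36, 72, 144]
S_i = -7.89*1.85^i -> [-7.89, -14.6, -27.0, -49.96, -92.42]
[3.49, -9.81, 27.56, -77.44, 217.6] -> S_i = 3.49*(-2.81)^i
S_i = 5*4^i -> [5, 20, 80, 320, 1280]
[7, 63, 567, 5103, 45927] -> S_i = 7*9^i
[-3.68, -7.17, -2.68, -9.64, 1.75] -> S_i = Random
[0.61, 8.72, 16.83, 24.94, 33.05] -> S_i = 0.61 + 8.11*i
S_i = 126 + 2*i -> [126, 128, 130, 132, 134]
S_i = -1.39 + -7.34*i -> [-1.39, -8.73, -16.07, -23.41, -30.75]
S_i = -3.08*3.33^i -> [-3.08, -10.26, -34.15, -113.73, -378.73]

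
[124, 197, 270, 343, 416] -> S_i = 124 + 73*i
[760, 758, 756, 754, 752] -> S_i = 760 + -2*i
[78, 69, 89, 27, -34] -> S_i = Random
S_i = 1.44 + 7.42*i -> [1.44, 8.86, 16.28, 23.7, 31.12]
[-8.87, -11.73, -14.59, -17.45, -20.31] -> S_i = -8.87 + -2.86*i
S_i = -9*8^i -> [-9, -72, -576, -4608, -36864]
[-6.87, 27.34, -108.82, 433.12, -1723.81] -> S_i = -6.87*(-3.98)^i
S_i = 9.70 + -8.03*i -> [9.7, 1.67, -6.36, -14.39, -22.42]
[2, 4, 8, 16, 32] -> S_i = 2*2^i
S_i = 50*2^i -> [50, 100, 200, 400, 800]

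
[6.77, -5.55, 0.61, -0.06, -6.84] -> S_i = Random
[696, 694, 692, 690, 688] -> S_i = 696 + -2*i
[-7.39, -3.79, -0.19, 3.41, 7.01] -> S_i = -7.39 + 3.60*i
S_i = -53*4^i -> [-53, -212, -848, -3392, -13568]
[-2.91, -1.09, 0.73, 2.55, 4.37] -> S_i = -2.91 + 1.82*i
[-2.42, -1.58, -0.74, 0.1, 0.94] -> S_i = -2.42 + 0.84*i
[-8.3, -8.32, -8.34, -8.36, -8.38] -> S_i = -8.30 + -0.02*i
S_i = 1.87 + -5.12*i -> [1.87, -3.25, -8.37, -13.49, -18.61]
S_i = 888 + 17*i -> [888, 905, 922, 939, 956]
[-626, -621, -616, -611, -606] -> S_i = -626 + 5*i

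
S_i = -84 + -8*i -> [-84, -92, -100, -108, -116]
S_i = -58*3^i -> [-58, -174, -522, -1566, -4698]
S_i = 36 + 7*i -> [36, 43, 50, 57, 64]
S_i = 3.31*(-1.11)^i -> [3.31, -3.67, 4.08, -4.53, 5.02]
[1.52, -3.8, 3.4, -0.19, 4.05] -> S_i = Random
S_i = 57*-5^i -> [57, -285, 1425, -7125, 35625]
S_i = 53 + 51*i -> [53, 104, 155, 206, 257]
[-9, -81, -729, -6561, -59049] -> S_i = -9*9^i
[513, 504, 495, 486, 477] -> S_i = 513 + -9*i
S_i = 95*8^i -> [95, 760, 6080, 48640, 389120]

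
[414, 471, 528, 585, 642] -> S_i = 414 + 57*i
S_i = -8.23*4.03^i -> [-8.23, -33.17, -133.66, -538.66, -2170.8]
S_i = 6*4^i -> [6, 24, 96, 384, 1536]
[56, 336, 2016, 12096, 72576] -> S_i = 56*6^i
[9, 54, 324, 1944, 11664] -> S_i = 9*6^i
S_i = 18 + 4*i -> [18, 22, 26, 30, 34]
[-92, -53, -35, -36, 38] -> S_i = Random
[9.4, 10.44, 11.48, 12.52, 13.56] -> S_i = 9.40 + 1.04*i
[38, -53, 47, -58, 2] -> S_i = Random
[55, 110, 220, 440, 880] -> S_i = 55*2^i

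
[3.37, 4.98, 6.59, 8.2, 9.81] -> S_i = 3.37 + 1.61*i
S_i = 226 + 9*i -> [226, 235, 244, 253, 262]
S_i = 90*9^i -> [90, 810, 7290, 65610, 590490]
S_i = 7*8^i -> [7, 56, 448, 3584, 28672]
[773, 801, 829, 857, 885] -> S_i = 773 + 28*i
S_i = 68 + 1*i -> [68, 69, 70, 71, 72]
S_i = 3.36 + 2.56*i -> [3.36, 5.92, 8.48, 11.04, 13.6]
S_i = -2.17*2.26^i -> [-2.17, -4.9, -11.08, -25.05, -56.61]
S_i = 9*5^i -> [9, 45, 225, 1125, 5625]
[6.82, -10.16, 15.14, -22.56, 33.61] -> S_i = 6.82*(-1.49)^i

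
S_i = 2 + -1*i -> [2, 1, 0, -1, -2]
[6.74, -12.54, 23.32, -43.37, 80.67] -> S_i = 6.74*(-1.86)^i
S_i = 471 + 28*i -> [471, 499, 527, 555, 583]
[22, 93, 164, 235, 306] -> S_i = 22 + 71*i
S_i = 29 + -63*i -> [29, -34, -97, -160, -223]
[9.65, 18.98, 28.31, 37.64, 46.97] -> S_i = 9.65 + 9.33*i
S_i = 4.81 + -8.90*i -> [4.81, -4.09, -12.99, -21.89, -30.79]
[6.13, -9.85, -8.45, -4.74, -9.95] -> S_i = Random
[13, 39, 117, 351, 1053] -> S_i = 13*3^i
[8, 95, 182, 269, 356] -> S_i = 8 + 87*i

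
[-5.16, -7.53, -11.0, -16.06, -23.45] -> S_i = -5.16*1.46^i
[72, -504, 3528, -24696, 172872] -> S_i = 72*-7^i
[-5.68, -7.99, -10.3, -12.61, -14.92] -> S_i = -5.68 + -2.31*i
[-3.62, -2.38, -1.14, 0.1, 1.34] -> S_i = -3.62 + 1.24*i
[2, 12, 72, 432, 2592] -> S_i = 2*6^i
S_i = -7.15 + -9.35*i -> [-7.15, -16.5, -25.85, -35.2, -44.55]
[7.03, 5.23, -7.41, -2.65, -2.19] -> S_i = Random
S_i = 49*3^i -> [49, 147, 441, 1323, 3969]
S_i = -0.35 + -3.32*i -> [-0.35, -3.67, -6.99, -10.31, -13.63]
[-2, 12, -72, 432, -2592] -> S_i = -2*-6^i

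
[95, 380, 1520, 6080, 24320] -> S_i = 95*4^i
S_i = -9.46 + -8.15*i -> [-9.46, -17.61, -25.76, -33.91, -42.06]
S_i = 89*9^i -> [89, 801, 7209, 64881, 583929]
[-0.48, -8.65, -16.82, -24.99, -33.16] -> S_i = -0.48 + -8.17*i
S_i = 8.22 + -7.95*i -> [8.22, 0.27, -7.68, -15.63, -23.58]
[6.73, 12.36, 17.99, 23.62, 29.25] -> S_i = 6.73 + 5.63*i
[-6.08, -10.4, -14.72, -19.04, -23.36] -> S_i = -6.08 + -4.32*i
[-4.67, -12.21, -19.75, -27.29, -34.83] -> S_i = -4.67 + -7.54*i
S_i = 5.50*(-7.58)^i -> [5.5, -41.69, 316.01, -2395.36, 18156.81]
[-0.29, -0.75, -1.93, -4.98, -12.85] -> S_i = -0.29*2.58^i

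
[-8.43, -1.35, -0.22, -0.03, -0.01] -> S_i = -8.43*0.16^i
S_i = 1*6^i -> [1, 6, 36, 216, 1296]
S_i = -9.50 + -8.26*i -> [-9.5, -17.76, -26.02, -34.28, -42.54]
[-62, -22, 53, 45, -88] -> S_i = Random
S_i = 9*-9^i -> [9, -81, 729, -6561, 59049]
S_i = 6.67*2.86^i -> [6.67, 19.08, 54.56, 156.04, 446.26]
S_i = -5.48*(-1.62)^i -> [-5.48, 8.88, -14.38, 23.3, -37.74]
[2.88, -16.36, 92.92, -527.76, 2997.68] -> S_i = 2.88*(-5.68)^i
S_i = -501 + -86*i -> [-501, -587, -673, -759, -845]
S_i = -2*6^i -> [-2, -12, -72, -432, -2592]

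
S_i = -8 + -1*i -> [-8, -9, -10, -11, -12]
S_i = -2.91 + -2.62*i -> [-2.91, -5.53, -8.15, -10.77, -13.39]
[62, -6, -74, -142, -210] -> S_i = 62 + -68*i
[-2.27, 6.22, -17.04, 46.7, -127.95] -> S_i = -2.27*(-2.74)^i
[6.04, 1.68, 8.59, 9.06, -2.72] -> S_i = Random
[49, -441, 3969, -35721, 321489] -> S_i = 49*-9^i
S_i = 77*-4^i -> [77, -308, 1232, -4928, 19712]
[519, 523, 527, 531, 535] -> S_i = 519 + 4*i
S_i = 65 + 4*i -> [65, 69, 73, 77, 81]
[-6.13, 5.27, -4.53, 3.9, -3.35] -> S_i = -6.13*(-0.86)^i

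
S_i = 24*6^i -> [24, 144, 864, 5184, 31104]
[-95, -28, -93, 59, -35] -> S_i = Random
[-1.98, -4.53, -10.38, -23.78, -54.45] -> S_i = -1.98*2.29^i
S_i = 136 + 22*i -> [136, 158, 180, 202, 224]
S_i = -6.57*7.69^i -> [-6.57, -50.52, -388.52, -2987.75, -22975.8]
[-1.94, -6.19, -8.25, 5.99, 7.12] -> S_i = Random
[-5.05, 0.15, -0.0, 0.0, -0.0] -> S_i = -5.05*(-0.03)^i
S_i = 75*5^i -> [75, 375, 1875, 9375, 46875]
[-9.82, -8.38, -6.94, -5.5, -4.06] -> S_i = -9.82 + 1.44*i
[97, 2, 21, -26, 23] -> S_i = Random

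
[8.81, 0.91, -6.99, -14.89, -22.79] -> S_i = 8.81 + -7.90*i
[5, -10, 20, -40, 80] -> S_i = 5*-2^i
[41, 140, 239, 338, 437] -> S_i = 41 + 99*i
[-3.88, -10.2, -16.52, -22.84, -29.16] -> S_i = -3.88 + -6.32*i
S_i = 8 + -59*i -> [8, -51, -110, -169, -228]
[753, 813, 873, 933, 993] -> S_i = 753 + 60*i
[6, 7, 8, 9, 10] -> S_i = 6 + 1*i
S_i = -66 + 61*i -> [-66, -5, 56, 117, 178]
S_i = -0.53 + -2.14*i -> [-0.53, -2.67, -4.81, -6.95, -9.09]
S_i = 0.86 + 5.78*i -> [0.86, 6.64, 12.42, 18.2, 23.98]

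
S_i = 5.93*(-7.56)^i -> [5.93, -44.83, 338.92, -2562.24, 19370.55]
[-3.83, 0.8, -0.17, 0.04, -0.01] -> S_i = -3.83*(-0.21)^i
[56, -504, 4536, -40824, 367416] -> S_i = 56*-9^i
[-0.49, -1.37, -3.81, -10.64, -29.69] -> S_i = -0.49*2.79^i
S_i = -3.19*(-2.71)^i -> [-3.19, 8.64, -23.43, 63.49, -172.06]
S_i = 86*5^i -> [86, 430, 2150, 10750, 53750]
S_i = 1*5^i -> [1, 5, 25, 125, 625]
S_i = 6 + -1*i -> [6, 5, 4, 3, 2]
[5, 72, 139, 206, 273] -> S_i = 5 + 67*i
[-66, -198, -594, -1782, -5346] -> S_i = -66*3^i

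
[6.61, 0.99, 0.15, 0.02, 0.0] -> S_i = 6.61*0.15^i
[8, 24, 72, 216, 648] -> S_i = 8*3^i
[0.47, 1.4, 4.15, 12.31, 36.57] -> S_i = 0.47*2.97^i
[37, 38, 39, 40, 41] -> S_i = 37 + 1*i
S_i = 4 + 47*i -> [4, 51, 98, 145, 192]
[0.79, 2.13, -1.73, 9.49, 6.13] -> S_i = Random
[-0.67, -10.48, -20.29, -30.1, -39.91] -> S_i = -0.67 + -9.81*i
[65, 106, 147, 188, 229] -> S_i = 65 + 41*i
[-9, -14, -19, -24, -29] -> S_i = -9 + -5*i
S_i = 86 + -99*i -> [86, -13, -112, -211, -310]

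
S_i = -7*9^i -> [-7, -63, -567, -5103, -45927]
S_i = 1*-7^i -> [1, -7, 49, -343, 2401]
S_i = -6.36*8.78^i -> [-6.36, -55.84, -490.28, -4304.68, -37795.07]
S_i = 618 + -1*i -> [618, 617, 616, 615, 614]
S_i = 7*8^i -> [7, 56, 448, 3584, 28672]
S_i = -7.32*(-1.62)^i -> [-7.32, 11.86, -19.21, 31.12, -50.42]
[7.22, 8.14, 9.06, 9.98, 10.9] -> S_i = 7.22 + 0.92*i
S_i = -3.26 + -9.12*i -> [-3.26, -12.38, -21.5, -30.62, -39.74]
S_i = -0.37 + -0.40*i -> [-0.37, -0.77, -1.17, -1.57, -1.97]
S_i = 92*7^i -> [92, 644, 4508, 31556, 220892]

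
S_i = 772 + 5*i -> [772, 777, 782, 787, 792]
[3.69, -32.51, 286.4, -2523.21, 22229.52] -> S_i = 3.69*(-8.81)^i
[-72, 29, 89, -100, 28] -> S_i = Random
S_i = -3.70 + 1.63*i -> [-3.7, -2.07, -0.44, 1.19, 2.82]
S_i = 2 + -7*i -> [2, -5, -12, -19, -26]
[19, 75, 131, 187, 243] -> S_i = 19 + 56*i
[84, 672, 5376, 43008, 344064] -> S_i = 84*8^i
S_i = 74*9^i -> [74, 666, 5994, 53946, 485514]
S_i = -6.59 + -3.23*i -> [-6.59, -9.82, -13.05, -16.28, -19.51]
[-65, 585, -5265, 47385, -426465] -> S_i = -65*-9^i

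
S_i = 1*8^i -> [1, 8, 64, 512, 4096]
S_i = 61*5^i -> [61, 305, 1525, 7625, 38125]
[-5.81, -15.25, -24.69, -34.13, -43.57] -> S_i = -5.81 + -9.44*i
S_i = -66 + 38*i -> [-66, -28, 10, 48, 86]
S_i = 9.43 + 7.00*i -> [9.43, 16.43, 23.43, 30.43, 37.43]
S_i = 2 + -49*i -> [2, -47, -96, -145, -194]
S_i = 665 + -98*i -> [665, 567, 469, 371, 273]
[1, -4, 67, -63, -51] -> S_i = Random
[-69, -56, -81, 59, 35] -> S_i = Random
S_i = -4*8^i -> [-4, -32, -256, -2048, -16384]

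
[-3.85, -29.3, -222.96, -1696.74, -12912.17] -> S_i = -3.85*7.61^i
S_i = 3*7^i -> [3, 21, 147, 1029, 7203]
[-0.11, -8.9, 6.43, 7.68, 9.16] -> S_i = Random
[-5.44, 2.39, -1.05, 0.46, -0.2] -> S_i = -5.44*(-0.44)^i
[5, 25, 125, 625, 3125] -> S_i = 5*5^i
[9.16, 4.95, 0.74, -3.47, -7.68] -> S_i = 9.16 + -4.21*i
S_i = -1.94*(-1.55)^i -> [-1.94, 3.01, -4.66, 7.22, -11.2]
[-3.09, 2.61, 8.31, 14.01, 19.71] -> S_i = -3.09 + 5.70*i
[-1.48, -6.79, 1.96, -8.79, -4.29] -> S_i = Random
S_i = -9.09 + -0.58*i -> [-9.09, -9.67, -10.25, -10.83, -11.41]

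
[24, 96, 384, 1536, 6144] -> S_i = 24*4^i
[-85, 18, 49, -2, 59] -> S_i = Random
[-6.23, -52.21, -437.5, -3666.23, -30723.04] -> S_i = -6.23*8.38^i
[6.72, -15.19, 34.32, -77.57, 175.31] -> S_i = 6.72*(-2.26)^i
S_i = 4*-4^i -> [4, -16, 64, -256, 1024]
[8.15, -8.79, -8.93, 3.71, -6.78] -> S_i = Random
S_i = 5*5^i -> [5, 25, 125, 625, 3125]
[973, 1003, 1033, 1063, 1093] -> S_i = 973 + 30*i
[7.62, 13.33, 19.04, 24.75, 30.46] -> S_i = 7.62 + 5.71*i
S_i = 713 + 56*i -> [713, 769, 825, 881, 937]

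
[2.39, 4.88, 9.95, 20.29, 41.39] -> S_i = 2.39*2.04^i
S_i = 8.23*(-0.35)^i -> [8.23, -2.88, 1.01, -0.35, 0.12]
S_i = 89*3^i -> [89, 267, 801, 2403, 7209]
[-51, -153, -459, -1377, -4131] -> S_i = -51*3^i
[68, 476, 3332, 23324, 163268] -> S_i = 68*7^i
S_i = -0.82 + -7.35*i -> [-0.82, -8.17, -15.52, -22.87, -30.22]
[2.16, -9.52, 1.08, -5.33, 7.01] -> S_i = Random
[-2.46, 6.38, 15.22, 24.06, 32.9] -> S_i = -2.46 + 8.84*i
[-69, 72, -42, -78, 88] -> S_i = Random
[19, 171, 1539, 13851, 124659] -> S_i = 19*9^i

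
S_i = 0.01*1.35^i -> [0.01, 0.01, 0.02, 0.02, 0.03]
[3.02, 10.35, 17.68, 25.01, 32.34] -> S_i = 3.02 + 7.33*i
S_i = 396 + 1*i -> [396, 397, 398, 399, 400]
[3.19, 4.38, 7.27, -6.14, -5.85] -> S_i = Random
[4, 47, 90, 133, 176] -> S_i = 4 + 43*i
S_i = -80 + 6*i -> [-80, -74, -68, -62, -56]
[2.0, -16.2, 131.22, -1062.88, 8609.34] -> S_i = 2.00*(-8.10)^i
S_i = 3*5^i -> [3, 15, 75, 375, 1875]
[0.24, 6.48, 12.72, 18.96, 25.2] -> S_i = 0.24 + 6.24*i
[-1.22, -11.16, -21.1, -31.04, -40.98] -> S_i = -1.22 + -9.94*i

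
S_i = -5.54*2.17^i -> [-5.54, -12.02, -26.09, -56.61, -122.84]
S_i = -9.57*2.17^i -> [-9.57, -20.77, -45.06, -97.79, -212.2]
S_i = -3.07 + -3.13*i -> [-3.07, -6.2, -9.33, -12.46, -15.59]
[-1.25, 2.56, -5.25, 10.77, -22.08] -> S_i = -1.25*(-2.05)^i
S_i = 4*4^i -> [4, 16, 64, 256, 1024]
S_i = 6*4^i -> [6, 24, 96, 384, 1536]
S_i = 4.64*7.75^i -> [4.64, 35.96, 278.69, 2159.85, 16738.82]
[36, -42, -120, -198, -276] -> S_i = 36 + -78*i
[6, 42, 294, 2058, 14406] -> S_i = 6*7^i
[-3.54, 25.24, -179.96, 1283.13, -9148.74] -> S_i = -3.54*(-7.13)^i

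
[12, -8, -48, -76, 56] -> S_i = Random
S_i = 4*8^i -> [4, 32, 256, 2048, 16384]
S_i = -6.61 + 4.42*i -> [-6.61, -2.19, 2.23, 6.65, 11.07]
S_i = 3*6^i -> [3, 18, 108, 648, 3888]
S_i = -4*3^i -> [-4, -12, -36, -108, -324]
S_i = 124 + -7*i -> [124, 117, 110, 103, 96]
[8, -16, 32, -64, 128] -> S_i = 8*-2^i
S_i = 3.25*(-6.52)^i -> [3.25, -21.19, 138.16, -900.8, 5873.19]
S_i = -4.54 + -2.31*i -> [-4.54, -6.85, -9.16, -11.47, -13.78]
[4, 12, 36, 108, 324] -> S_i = 4*3^i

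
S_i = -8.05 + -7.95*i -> [-8.05, -16.0, -23.95, -31.9, -39.85]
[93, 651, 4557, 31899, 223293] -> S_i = 93*7^i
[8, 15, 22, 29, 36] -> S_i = 8 + 7*i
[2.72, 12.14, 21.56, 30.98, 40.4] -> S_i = 2.72 + 9.42*i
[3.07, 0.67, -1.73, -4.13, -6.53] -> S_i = 3.07 + -2.40*i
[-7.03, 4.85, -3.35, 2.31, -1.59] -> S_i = -7.03*(-0.69)^i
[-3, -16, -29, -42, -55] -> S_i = -3 + -13*i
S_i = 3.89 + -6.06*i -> [3.89, -2.17, -8.23, -14.29, -20.35]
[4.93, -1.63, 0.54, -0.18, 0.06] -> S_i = 4.93*(-0.33)^i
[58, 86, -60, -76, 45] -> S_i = Random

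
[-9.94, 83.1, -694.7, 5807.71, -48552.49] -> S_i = -9.94*(-8.36)^i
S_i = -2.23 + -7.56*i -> [-2.23, -9.79, -17.35, -24.91, -32.47]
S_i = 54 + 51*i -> [54, 105, 156, 207, 258]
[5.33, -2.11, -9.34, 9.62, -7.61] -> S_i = Random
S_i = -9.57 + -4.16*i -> [-9.57, -13.73, -17.89, -22.05, -26.21]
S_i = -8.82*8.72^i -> [-8.82, -76.91, -670.66, -5848.14, -50995.81]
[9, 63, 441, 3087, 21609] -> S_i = 9*7^i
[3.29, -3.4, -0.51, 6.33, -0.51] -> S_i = Random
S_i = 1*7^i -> [1, 7, 49, 343, 2401]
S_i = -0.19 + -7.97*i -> [-0.19, -8.16, -16.13, -24.1, -32.07]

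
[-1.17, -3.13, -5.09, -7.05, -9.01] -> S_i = -1.17 + -1.96*i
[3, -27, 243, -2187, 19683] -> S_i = 3*-9^i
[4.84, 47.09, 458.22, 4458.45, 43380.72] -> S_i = 4.84*9.73^i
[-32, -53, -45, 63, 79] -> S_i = Random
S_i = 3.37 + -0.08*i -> [3.37, 3.29, 3.21, 3.13, 3.05]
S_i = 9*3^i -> [9, 27, 81, 243, 729]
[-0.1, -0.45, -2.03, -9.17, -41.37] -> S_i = -0.10*4.51^i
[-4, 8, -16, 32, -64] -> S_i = -4*-2^i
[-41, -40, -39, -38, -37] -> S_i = -41 + 1*i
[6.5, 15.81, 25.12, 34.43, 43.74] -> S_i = 6.50 + 9.31*i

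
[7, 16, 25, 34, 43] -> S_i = 7 + 9*i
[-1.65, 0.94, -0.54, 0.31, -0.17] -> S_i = -1.65*(-0.57)^i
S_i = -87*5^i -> [-87, -435, -2175, -10875, -54375]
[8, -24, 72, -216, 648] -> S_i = 8*-3^i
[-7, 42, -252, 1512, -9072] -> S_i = -7*-6^i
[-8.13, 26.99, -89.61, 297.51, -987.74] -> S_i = -8.13*(-3.32)^i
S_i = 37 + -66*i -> [37, -29, -95, -161, -227]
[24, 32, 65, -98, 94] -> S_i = Random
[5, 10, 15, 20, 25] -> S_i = 5 + 5*i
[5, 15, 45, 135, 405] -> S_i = 5*3^i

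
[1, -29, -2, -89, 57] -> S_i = Random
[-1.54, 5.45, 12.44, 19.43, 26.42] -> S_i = -1.54 + 6.99*i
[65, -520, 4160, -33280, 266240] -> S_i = 65*-8^i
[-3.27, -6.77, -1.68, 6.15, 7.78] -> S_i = Random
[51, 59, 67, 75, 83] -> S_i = 51 + 8*i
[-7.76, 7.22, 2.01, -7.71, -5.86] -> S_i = Random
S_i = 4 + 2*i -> [4, 6, 8, 10, 12]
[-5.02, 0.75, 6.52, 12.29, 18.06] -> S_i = -5.02 + 5.77*i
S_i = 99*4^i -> [99, 396, 1584, 6336, 25344]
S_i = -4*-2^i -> [-4, 8, -16, 32, -64]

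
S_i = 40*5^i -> [40, 200, 1000, 5000, 25000]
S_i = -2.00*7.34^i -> [-2.0, -14.68, -107.75, -790.89, -5805.16]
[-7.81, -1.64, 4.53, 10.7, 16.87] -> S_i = -7.81 + 6.17*i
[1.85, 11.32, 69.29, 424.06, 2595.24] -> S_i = 1.85*6.12^i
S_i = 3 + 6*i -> [3, 9, 15, 21, 27]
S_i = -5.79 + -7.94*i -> [-5.79, -13.73, -21.67, -29.61, -37.55]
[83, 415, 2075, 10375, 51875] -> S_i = 83*5^i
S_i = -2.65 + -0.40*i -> [-2.65, -3.05, -3.45, -3.85, -4.25]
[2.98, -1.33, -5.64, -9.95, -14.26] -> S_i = 2.98 + -4.31*i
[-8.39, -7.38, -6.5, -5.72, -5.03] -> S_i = -8.39*0.88^i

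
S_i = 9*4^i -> [9, 36, 144, 576, 2304]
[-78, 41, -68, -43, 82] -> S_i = Random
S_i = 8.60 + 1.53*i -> [8.6, 10.13, 11.66, 13.19, 14.72]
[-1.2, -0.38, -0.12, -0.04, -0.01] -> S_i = -1.20*0.32^i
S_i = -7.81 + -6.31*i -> [-7.81, -14.12, -20.43, -26.74, -33.05]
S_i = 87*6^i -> [87, 522, 3132, 18792, 112752]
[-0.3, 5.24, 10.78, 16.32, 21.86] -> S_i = -0.30 + 5.54*i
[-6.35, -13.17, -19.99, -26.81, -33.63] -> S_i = -6.35 + -6.82*i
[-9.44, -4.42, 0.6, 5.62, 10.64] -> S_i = -9.44 + 5.02*i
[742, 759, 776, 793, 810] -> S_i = 742 + 17*i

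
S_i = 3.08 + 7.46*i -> [3.08, 10.54, 18.0, 25.46, 32.92]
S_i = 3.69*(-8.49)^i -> [3.69, -31.33, 265.98, -2258.13, 19171.55]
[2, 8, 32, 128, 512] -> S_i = 2*4^i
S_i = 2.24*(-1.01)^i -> [2.24, -2.26, 2.29, -2.31, 2.33]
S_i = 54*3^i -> [54, 162, 486, 1458, 4374]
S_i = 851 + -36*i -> [851, 815, 779, 743, 707]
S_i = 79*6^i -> [79, 474, 2844, 17064, 102384]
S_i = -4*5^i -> [-4, -20, -100, -500, -2500]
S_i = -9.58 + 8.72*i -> [-9.58, -0.86, 7.86, 16.58, 25.3]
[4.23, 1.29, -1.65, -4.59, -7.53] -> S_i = 4.23 + -2.94*i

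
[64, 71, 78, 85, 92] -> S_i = 64 + 7*i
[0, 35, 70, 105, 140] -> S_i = 0 + 35*i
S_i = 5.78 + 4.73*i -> [5.78, 10.51, 15.24, 19.97, 24.7]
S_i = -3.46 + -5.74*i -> [-3.46, -9.2, -14.94, -20.68, -26.42]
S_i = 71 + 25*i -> [71, 96, 121, 146, 171]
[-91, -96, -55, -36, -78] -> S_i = Random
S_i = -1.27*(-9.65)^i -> [-1.27, 12.26, -118.27, 1141.26, -11013.19]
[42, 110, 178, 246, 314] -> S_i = 42 + 68*i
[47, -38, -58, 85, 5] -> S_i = Random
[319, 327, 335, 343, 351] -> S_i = 319 + 8*i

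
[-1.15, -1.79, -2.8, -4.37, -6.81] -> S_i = -1.15*1.56^i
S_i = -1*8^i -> [-1, -8, -64, -512, -4096]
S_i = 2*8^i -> [2, 16, 128, 1024, 8192]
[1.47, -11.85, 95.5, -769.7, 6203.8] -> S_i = 1.47*(-8.06)^i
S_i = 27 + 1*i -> [27, 28, 29, 30, 31]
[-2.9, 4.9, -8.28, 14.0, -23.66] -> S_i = -2.90*(-1.69)^i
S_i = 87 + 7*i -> [87, 94, 101, 108, 115]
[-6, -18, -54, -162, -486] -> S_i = -6*3^i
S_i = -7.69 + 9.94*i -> [-7.69, 2.25, 12.19, 22.13, 32.07]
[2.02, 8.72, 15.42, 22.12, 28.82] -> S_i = 2.02 + 6.70*i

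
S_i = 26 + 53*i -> [26, 79, 132, 185, 238]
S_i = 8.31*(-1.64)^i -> [8.31, -13.63, 22.35, -36.65, 60.11]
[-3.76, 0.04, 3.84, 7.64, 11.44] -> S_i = -3.76 + 3.80*i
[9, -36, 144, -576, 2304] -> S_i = 9*-4^i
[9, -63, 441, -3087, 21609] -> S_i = 9*-7^i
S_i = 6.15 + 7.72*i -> [6.15, 13.87, 21.59, 29.31, 37.03]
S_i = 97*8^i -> [97, 776, 6208, 49664, 397312]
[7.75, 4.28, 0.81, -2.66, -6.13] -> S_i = 7.75 + -3.47*i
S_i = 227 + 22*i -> [227, 249, 271, 293, 315]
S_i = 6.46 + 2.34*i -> [6.46, 8.8, 11.14, 13.48, 15.82]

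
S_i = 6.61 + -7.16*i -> [6.61, -0.55, -7.71, -14.87, -22.03]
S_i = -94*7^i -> [-94, -658, -4606, -32242, -225694]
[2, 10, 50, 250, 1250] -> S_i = 2*5^i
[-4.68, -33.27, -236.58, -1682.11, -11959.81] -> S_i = -4.68*7.11^i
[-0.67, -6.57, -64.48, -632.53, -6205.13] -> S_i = -0.67*9.81^i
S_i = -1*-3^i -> [-1, 3, -9, 27, -81]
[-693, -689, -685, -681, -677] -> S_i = -693 + 4*i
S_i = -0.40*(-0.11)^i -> [-0.4, 0.04, -0.0, 0.0, -0.0]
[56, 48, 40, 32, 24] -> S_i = 56 + -8*i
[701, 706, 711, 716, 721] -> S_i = 701 + 5*i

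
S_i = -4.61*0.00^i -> [-4.61, -0.0, -0.0, -0.0, -0.0]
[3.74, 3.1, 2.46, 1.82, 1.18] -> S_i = 3.74 + -0.64*i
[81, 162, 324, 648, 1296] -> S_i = 81*2^i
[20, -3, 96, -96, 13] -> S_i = Random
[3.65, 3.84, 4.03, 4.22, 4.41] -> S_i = 3.65 + 0.19*i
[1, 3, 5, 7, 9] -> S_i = 1 + 2*i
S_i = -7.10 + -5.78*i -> [-7.1, -12.88, -18.66, -24.44, -30.22]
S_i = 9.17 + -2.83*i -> [9.17, 6.34, 3.51, 0.68, -2.15]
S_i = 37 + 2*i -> [37, 39, 41, 43, 45]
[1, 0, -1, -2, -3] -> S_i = 1 + -1*i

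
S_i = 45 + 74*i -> [45, 119, 193, 267, 341]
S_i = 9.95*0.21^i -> [9.95, 2.09, 0.44, 0.09, 0.02]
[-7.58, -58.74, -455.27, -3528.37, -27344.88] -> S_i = -7.58*7.75^i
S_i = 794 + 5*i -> [794, 799, 804, 809, 814]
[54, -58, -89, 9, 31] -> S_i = Random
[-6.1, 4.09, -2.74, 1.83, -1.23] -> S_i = -6.10*(-0.67)^i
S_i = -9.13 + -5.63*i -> [-9.13, -14.76, -20.39, -26.02, -31.65]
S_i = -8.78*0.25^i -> [-8.78, -2.19, -0.55, -0.14, -0.03]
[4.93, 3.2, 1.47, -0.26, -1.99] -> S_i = 4.93 + -1.73*i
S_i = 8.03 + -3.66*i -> [8.03, 4.37, 0.71, -2.95, -6.61]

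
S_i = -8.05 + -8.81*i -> [-8.05, -16.86, -25.67, -34.48, -43.29]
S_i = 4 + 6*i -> [4, 10, 16, 22, 28]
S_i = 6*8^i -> [6, 48, 384, 3072, 24576]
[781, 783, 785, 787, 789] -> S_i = 781 + 2*i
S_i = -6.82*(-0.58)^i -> [-6.82, 3.96, -2.29, 1.33, -0.77]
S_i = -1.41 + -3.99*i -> [-1.41, -5.4, -9.39, -13.38, -17.37]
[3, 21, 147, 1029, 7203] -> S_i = 3*7^i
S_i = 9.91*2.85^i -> [9.91, 28.24, 80.49, 229.41, 653.81]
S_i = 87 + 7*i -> [87, 94, 101, 108, 115]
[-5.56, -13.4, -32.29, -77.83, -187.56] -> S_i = -5.56*2.41^i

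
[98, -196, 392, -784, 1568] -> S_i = 98*-2^i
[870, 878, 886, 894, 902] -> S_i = 870 + 8*i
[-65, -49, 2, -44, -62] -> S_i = Random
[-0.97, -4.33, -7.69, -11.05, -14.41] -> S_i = -0.97 + -3.36*i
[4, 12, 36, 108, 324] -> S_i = 4*3^i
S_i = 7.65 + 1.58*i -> [7.65, 9.23, 10.81, 12.39, 13.97]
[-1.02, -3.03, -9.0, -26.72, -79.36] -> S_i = -1.02*2.97^i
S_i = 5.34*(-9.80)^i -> [5.34, -52.33, 512.85, -5025.97, 49254.46]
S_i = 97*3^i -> [97, 291, 873, 2619, 7857]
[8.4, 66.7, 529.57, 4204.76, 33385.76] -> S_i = 8.40*7.94^i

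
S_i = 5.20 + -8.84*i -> [5.2, -3.64, -12.48, -21.32, -30.16]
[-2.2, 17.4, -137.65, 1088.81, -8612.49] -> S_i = -2.20*(-7.91)^i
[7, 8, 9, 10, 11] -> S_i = 7 + 1*i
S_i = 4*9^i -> [4, 36, 324, 2916, 26244]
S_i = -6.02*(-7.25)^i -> [-6.02, 43.64, -316.43, 2294.09, -16632.15]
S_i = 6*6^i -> [6, 36, 216, 1296, 7776]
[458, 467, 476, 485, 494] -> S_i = 458 + 9*i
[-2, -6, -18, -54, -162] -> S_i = -2*3^i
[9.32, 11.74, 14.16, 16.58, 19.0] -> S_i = 9.32 + 2.42*i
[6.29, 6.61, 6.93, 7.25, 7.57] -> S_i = 6.29 + 0.32*i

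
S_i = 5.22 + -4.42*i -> [5.22, 0.8, -3.62, -8.04, -12.46]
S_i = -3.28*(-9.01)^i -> [-3.28, 29.55, -266.27, 2399.1, -21615.88]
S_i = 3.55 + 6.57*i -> [3.55, 10.12, 16.69, 23.26, 29.83]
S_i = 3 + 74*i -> [3, 77, 151, 225, 299]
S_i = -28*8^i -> [-28, -224, -1792, -14336, -114688]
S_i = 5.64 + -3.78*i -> [5.64, 1.86, -1.92, -5.7, -9.48]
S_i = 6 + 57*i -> [6, 63, 120, 177, 234]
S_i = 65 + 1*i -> [65, 66, 67, 68, 69]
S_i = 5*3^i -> [5, 15, 45, 135, 405]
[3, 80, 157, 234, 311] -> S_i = 3 + 77*i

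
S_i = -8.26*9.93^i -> [-8.26, -82.02, -814.48, -8087.75, -80311.37]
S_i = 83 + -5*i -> [83, 78, 73, 68, 63]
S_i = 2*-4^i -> [2, -8, 32, -128, 512]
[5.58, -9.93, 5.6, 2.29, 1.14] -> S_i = Random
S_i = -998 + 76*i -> [-998, -922, -846, -770, -694]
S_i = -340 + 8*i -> [-340, -332, -324, -316, -308]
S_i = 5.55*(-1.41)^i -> [5.55, -7.83, 11.03, -15.56, 21.94]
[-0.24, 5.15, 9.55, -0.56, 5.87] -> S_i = Random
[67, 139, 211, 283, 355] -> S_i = 67 + 72*i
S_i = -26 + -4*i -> [-26, -30, -34, -38, -42]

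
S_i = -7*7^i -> [-7, -49, -343, -2401, -16807]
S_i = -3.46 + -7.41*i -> [-3.46, -10.87, -18.28, -25.69, -33.1]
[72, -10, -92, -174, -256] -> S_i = 72 + -82*i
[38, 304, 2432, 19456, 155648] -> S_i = 38*8^i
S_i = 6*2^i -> [6, 12, 24, 48, 96]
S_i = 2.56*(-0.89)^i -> [2.56, -2.28, 2.03, -1.8, 1.61]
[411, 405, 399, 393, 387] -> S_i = 411 + -6*i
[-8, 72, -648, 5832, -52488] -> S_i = -8*-9^i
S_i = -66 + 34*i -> [-66, -32, 2, 36, 70]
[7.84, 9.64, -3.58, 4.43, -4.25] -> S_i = Random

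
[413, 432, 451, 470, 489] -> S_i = 413 + 19*i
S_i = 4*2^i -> [4, 8, 16, 32, 64]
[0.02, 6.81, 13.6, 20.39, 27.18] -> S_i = 0.02 + 6.79*i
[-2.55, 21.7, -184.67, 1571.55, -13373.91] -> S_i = -2.55*(-8.51)^i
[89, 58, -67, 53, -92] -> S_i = Random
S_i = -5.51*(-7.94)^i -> [-5.51, 43.75, -347.37, 2758.12, -21899.47]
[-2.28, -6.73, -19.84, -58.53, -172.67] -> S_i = -2.28*2.95^i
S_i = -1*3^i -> [-1, -3, -9, -27, -81]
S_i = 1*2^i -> [1, 2, 4, 8, 16]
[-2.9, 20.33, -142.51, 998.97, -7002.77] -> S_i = -2.90*(-7.01)^i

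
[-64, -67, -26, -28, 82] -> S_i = Random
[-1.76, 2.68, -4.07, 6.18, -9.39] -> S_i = -1.76*(-1.52)^i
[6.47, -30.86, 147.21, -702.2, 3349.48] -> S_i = 6.47*(-4.77)^i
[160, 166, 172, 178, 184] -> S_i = 160 + 6*i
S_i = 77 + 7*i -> [77, 84, 91, 98, 105]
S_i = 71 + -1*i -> [71, 70, 69, 68, 67]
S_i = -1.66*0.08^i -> [-1.66, -0.13, -0.01, -0.0, -0.0]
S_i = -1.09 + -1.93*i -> [-1.09, -3.02, -4.95, -6.88, -8.81]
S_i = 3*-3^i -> [3, -9, 27, -81, 243]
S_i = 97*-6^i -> [97, -582, 3492, -20952, 125712]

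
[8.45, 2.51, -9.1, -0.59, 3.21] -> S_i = Random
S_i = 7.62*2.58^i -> [7.62, 19.66, 50.72, 130.86, 337.62]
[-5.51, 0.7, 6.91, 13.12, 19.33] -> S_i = -5.51 + 6.21*i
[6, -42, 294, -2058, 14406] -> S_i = 6*-7^i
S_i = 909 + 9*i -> [909, 918, 927, 936, 945]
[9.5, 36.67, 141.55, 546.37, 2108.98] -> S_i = 9.50*3.86^i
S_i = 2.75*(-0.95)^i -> [2.75, -2.61, 2.48, -2.36, 2.24]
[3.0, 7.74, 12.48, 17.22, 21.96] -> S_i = 3.00 + 4.74*i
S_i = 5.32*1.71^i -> [5.32, 9.1, 15.56, 26.6, 45.49]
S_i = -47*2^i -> [-47, -94, -188, -376, -752]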